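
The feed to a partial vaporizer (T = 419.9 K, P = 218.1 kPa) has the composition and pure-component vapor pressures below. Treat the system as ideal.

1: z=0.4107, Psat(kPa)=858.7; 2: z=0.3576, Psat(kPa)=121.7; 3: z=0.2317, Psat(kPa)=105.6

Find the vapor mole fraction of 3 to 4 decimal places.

Raoult's law: Kᵢ = Pᵢˢᵃᵗ/P = Pᵢˢᵃᵗ/218.1.
  K_1 = 858.7/218.1 = 3.937185, K_2 = 121.7/218.1 = 0.558001, K_3 = 105.6/218.1 = 0.484182
Let ψ = V/F and solve Σ zᵢ(Kᵢ−1)/(1+ψ(Kᵢ−1)) = 0.
Check two-phase: ΣzᵢKᵢ = 1.9287 > 1 and Σzᵢ/Kᵢ = 1.2237 > 1, so g(0) = 0.9287 > 0 and g(1) = -0.2237 < 0.
Newton–Raphson from ψ = 0.5:
  ψ = 0.5000: g = 0.12471, g' = -0.8085 → ψ = 0.6542
  ψ = 0.6542: g = 0.01013, g' = -0.6938 → ψ = 0.6689
Converged at ψ = 0.6689.
Compositions from xᵢ = zᵢ/(1+ψ(Kᵢ−1)), yᵢ = Kᵢxᵢ:
  1: x = 0.1385, y = 0.5454
  2: x = 0.5077, y = 0.2833
  3: x = 0.3538, y = 0.1713

y_3 = 0.1713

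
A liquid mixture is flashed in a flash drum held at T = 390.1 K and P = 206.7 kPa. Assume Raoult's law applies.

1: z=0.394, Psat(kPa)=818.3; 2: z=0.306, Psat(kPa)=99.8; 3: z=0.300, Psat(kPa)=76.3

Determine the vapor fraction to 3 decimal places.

Raoult's law: Kᵢ = Pᵢˢᵃᵗ/P = Pᵢˢᵃᵗ/206.7.
  K_1 = 818.3/206.7 = 3.95888, K_2 = 99.8/206.7 = 0.48283, K_3 = 76.3/206.7 = 0.36913
Material balance + equilibrium reduce to Σ zᵢ(Kᵢ−1)/(1+ψ(Kᵢ−1)) = 0.
g(0) = ΣzᵢKᵢ − 1 = 0.818 and g(1) = 1 − Σzᵢ/Kᵢ = -0.546, so a root lies in (0, 1).
Iterate (Newton) starting at ψ = 0.5:
  ψ = 0.500: g = -0.0197, g' = -0.965 → ψ = 0.480
Converged at ψ = 0.480.

ψ = 0.480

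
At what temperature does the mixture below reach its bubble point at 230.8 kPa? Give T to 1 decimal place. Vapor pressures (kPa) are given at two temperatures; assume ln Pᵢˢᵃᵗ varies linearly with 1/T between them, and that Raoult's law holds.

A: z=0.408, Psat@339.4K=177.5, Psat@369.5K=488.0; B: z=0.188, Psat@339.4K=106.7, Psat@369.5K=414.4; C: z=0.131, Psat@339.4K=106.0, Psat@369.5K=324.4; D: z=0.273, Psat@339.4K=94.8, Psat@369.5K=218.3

Bubble-point temperature: ΣzᵢPᵢˢᵃᵗ(T) = P. Interpolate ln Pᵢˢᵃᵗ = aᵢ + bᵢ/T.
  T = 339.4 K: ΣzᵢPᵢˢᵃᵗ = 132.25 kPa
  T = 369.5 K: ΣzᵢPᵢˢᵃᵗ = 379.10 kPa
  T = 354.4 K: ΣzᵢPᵢˢᵃᵗ = 227.83 kPa
  T = 361.9 K: ΣzᵢPᵢˢᵃᵗ = 294.72 kPa
  T = 358.1 K: ΣzᵢPᵢˢᵃᵗ = 258.98 kPa
  T = 356.2 K: ΣzᵢPᵢˢᵃᵗ = 242.55 kPa
Interpolating between 354.4 K and 356.2 K gives T ≈ 354.8 K.

T = 354.8 K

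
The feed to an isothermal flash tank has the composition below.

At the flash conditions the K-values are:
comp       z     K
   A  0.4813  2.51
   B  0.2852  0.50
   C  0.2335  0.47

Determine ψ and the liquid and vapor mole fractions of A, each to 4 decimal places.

Newton iteration, ψ⁰ = 0.34:
  ψ = 0.3400: g = 0.15745, g' = -0.6802 → ψ = 0.5715
  ψ = 0.5715: g = 0.01295, g' = -0.5909 → ψ = 0.5934
Converged at ψ = 0.5934.
Compositions from xᵢ = zᵢ/(1+ψ(Kᵢ−1)), yᵢ = Kᵢxᵢ:
  A: x = 0.2538, y = 0.6371
  B: x = 0.4055, y = 0.2028
  C: x = 0.3406, y = 0.1601

ψ = 0.5934, x_A = 0.2538, y_A = 0.6371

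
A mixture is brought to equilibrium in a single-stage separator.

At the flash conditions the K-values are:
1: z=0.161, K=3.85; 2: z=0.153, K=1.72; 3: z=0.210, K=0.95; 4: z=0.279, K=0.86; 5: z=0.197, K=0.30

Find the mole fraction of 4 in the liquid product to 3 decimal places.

x_4 = 0.300

Rachford–Rice: g(ψ) = Σ zᵢ(Kᵢ−1)/(1+ψ(Kᵢ−1)) = 0.
g(0) = ΣzᵢKᵢ − 1 = 0.382 and g(1) = 1 − Σzᵢ/Kᵢ = -0.333, so a root lies in (0, 1).
Newton iteration, ψ⁰ = 0.5:
  ψ = 0.500: g = 0.0053, g' = -0.501 → ψ = 0.511
Converged at ψ = 0.511.
Compositions from xᵢ = zᵢ/(1+ψ(Kᵢ−1)), yᵢ = Kᵢxᵢ:
  1: x = 0.066, y = 0.252
  2: x = 0.112, y = 0.192
  3: x = 0.216, y = 0.205
  4: x = 0.300, y = 0.258
  5: x = 0.307, y = 0.092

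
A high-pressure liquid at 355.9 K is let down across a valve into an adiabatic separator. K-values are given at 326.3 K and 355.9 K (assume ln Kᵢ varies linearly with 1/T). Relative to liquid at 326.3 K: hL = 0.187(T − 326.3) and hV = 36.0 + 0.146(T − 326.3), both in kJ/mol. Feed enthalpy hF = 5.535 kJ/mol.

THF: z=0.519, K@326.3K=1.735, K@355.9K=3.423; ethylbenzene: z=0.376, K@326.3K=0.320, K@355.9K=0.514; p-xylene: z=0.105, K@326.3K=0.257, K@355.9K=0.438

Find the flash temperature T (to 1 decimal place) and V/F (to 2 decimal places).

T = 327.6 K, V/F = 0.15

Adiabatic flash: solve Rachford–Rice at each trial T, then check hF = ψ·hV(T) + (1−ψ)·hL(T).
  T = 326.3 K: K = (1.735, 0.320, 0.257), RR gives ψ = 0.094, H_out = 3.370 kJ/mol
  T = 355.9 K: K = (3.423, 0.514, 0.438), RR gives ψ = 0.831, H_out = 34.445 kJ/mol
  T = 341.1 K: K = (2.473, 0.410, 0.339), RR gives ψ = 0.530, H_out = 21.509 kJ/mol
  T = 333.7 K: K = (2.080, 0.363, 0.296), RR gives ψ = 0.351, H_out = 13.902 kJ/mol
  T = 330.0 K: K = (1.901, 0.341, 0.276), RR gives ψ = 0.237, H_out = 9.198 kJ/mol
  T = 328.1 K: K = (1.815, 0.330, 0.266), RR gives ψ = 0.168, H_out = 6.384 kJ/mol
Linear interpolation between T = 326.3 (H_out = 3.370) and T = 328.1 (H_out = 6.384) on hF = 5.535 gives T ≈ 327.6 K, at which ψ = 0.15.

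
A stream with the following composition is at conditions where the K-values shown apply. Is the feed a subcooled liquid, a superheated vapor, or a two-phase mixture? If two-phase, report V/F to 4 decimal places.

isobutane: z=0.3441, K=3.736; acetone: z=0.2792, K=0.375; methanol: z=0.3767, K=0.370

ΣzᵢKᵢ = 1.5296; Σzᵢ/Kᵢ = 1.8547.
Both exceed 1, so a two-phase solution exists.
Material balance + equilibrium reduce to Σ zᵢ(Kᵢ−1)/(1+ψ(Kᵢ−1)) = 0.
Newton iteration, ψ⁰ = 0.37:
  ψ = 0.3700: g = -0.06860, g' = -1.0749 → ψ = 0.3062
  ψ = 0.3062: g = 0.00247, g' = -1.1590 → ψ = 0.3083
Converged at ψ = 0.3083.

two-phase, V/F = 0.3083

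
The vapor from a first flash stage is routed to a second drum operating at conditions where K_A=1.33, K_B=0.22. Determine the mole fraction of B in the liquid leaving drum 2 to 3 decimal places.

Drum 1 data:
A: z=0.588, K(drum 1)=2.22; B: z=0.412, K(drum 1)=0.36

Drum 1:
Material balance + equilibrium reduce to Σ zᵢ(Kᵢ−1)/(1+ψ₁(Kᵢ−1)) = 0.
g(0) = ΣzᵢKᵢ − 1 = 0.454 and g(1) = 1 − Σzᵢ/Kᵢ = -0.409, so a root lies in (0, 1).
Iterate (Newton) starting at ψ₁ = 0.5:
  ψ₁ = 0.500: g = 0.0578, g' = -0.703 → ψ₁ = 0.582
  ψ₁ = 0.582: g = -0.0009, g' = -0.728 → ψ₁ = 0.581
Converged at ψ₁ = 0.581.
Drum-1 compositions:
  A: x = 0.344, y = 0.764
  B: x = 0.656, y = 0.236
Drum-2 feed = drum-1 vapor: z₂ = (0.7639, 0.2361).
Drum 2:
Material balance + equilibrium reduce to Σ zᵢ(Kᵢ−1)/(1+ψ₂(Kᵢ−1)) = 0.
Check two-phase: ΣzᵢKᵢ = 1.068 > 1 and Σzᵢ/Kᵢ = 1.648 > 1, so g(0) = 0.068 > 0 and g(1) = -0.648 < 0.
Binary case is linear: z₁(K₁−1)(1+ψ₂(K₂−1)) + z₂(K₂−1)(1+ψ₂(K₁−1)) = 0
⇒ ψ₂ = [z₁(K₁−1)+z₂(K₂−1)] / [−(K₁−1)(K₂−1)] = 0.0679/0.2574 = 0.264
  A: x = 0.703, y = 0.935
  B: x = 0.297, y = 0.065

x_B (drum 2) = 0.297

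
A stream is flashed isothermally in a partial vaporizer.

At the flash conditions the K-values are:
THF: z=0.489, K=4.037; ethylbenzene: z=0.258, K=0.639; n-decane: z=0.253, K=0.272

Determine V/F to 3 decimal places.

V/F = 0.677

Newton iteration, V/F⁰ = 0.5:
  V/F = 0.500: g = 0.1864, g' = -1.093 → V/F = 0.671
  V/F = 0.671: g = 0.0063, g' = -1.060 → V/F = 0.677
Converged at V/F = 0.677.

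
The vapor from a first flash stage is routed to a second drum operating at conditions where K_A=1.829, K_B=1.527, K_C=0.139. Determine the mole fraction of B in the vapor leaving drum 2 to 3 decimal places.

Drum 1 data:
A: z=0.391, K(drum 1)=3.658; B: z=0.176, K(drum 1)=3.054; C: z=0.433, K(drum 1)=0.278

Drum 1:
Material balance + equilibrium reduce to Σ zᵢ(Kᵢ−1)/(1+ψ₁(Kᵢ−1)) = 0.
g(0) = ΣzᵢKᵢ − 1 = 1.088 and g(1) = 1 − Σzᵢ/Kᵢ = -0.722, so a root lies in (0, 1).
Newton iteration, ψ₁⁰ = 0.56:
  ψ₁ = 0.560: g = 0.0609, g' = -1.243 → ψ₁ = 0.609
Converged at ψ₁ = 0.609.
Drum-1 compositions:
  A: x = 0.149, y = 0.546
  B: x = 0.078, y = 0.239
  C: x = 0.772, y = 0.215
Drum-2 feed = drum-1 vapor: z₂ = (0.5464, 0.2389, 0.2147).
Drum 2:
Material balance + equilibrium reduce to Σ zᵢ(Kᵢ−1)/(1+ψ₂(Kᵢ−1)) = 0.
g(0) = ΣzᵢKᵢ − 1 = 0.394 and g(1) = 1 − Σzᵢ/Kᵢ = -1.000, so a root lies in (0, 1).
Iterate (Newton) starting at ψ₂ = 0.67:
  ψ₂ = 0.670: g = -0.0527, g' = -1.081 → ψ₂ = 0.621
  ψ₂ = 0.621: g = -0.0037, g' = -0.937 → ψ₂ = 0.617
Converged at ψ₂ = 0.617.
  A: x = 0.361, y = 0.661
  B: x = 0.180, y = 0.275
  C: x = 0.458, y = 0.064

y_B (drum 2) = 0.275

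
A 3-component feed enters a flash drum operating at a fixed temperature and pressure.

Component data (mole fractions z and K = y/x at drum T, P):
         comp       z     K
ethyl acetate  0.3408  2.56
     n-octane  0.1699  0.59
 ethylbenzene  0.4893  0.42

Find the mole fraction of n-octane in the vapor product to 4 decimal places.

y_n-octane = 0.1098

Rachford–Rice: g(ψ) = Σ zᵢ(Kᵢ−1)/(1+ψ(Kᵢ−1)) = 0.
Check two-phase: ΣzᵢKᵢ = 1.1782 > 1 and Σzᵢ/Kᵢ = 1.5861 > 1, so g(0) = 0.1782 > 0 and g(1) = -0.5861 < 0.
Iterate (Newton) starting at ψ = 0.5:
  ψ = 0.5000: g = -0.18865, g' = -0.6335 → ψ = 0.2022
  ψ = 0.2022: g = 0.00671, g' = -0.7245 → ψ = 0.2115
Converged at ψ = 0.2115.
Compositions from xᵢ = zᵢ/(1+ψ(Kᵢ−1)), yᵢ = Kᵢxᵢ:
  ethyl acetate: x = 0.2562, y = 0.6560
  n-octane: x = 0.1860, y = 0.1098
  ethylbenzene: x = 0.5577, y = 0.2342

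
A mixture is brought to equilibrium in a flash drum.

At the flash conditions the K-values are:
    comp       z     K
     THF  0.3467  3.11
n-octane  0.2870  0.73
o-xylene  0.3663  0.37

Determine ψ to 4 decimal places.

Material balance + equilibrium reduce to Σ zᵢ(Kᵢ−1)/(1+ψ(Kᵢ−1)) = 0.
g(0) = ΣzᵢKᵢ − 1 = 0.4233 and g(1) = 1 − Σzᵢ/Kᵢ = -0.4946, so a root lies in (0, 1).
Iterate (Newton) starting at ψ = 0.35:
  ψ = 0.3500: g = 0.03916, g' = -0.7755 → ψ = 0.4005
  ψ = 0.4005: g = 0.00096, g' = -0.7398 → ψ = 0.4018
Converged at ψ = 0.4018.

ψ = 0.4018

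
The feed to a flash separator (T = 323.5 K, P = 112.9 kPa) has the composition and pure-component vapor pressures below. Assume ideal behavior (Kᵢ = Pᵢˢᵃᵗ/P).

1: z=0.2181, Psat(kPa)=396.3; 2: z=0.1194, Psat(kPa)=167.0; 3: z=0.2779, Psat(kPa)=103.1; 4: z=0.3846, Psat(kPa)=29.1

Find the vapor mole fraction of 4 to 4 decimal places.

y_4 = 0.1233

Raoult's law: Kᵢ = Pᵢˢᵃᵗ/P = Pᵢˢᵃᵗ/112.9.
  K_1 = 396.3/112.9 = 3.510186, K_2 = 167.0/112.9 = 1.479185, K_3 = 103.1/112.9 = 0.913198, K_4 = 29.1/112.9 = 0.257750
Rachford–Rice: g(V/F) = Σ zᵢ(Kᵢ−1)/(1+V/F(Kᵢ−1)) = 0.
Feasibility: ΣzᵢKᵢ = 1.2951, Σzᵢ/Kᵢ = 1.9393 — both > 1, two phases present.
Newton–Raphson from V/F = 0.32:
  V/F = 0.3200: g = -0.04600, g' = -0.8099 → V/F = 0.2632
  V/F = 0.2632: g = 0.00100, g' = -0.8494 → V/F = 0.2644
Converged at V/F = 0.2644.
Compositions from xᵢ = zᵢ/(1+V/F(Kᵢ−1)), yᵢ = Kᵢxᵢ:
  1: x = 0.1311, y = 0.4602
  2: x = 0.1060, y = 0.1568
  3: x = 0.2844, y = 0.2597
  4: x = 0.4785, y = 0.1233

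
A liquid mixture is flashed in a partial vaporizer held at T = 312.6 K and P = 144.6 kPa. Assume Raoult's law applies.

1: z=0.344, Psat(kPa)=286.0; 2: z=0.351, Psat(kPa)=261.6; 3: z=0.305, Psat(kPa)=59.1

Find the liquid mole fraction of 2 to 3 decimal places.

x_2 = 0.210

Raoult's law: Kᵢ = Pᵢˢᵃᵗ/P = Pᵢˢᵃᵗ/144.6.
  K_1 = 286.0/144.6 = 1.97787, K_2 = 261.6/144.6 = 1.80913, K_3 = 59.1/144.6 = 0.40871
Material balance + equilibrium reduce to Σ zᵢ(Kᵢ−1)/(1+ψ(Kᵢ−1)) = 0.
Check two-phase: ΣzᵢKᵢ = 1.440 > 1 and Σzᵢ/Kᵢ = 1.114 > 1, so g(0) = 0.440 > 0 and g(1) = -0.114 < 0.
Iterate (Newton) starting at ψ = 0.54:
  ψ = 0.540: g = 0.1529, g' = -0.482 → ψ = 0.857
  ψ = 0.857: g = -0.0148, g' = -0.616 → ψ = 0.833
  ψ = 0.833: g = -0.0002, g' = -0.596 → ψ = 0.832
Converged at ψ = 0.832.
Compositions from xᵢ = zᵢ/(1+ψ(Kᵢ−1)), yᵢ = Kᵢxᵢ:
  1: x = 0.190, y = 0.375
  2: x = 0.210, y = 0.379
  3: x = 0.601, y = 0.245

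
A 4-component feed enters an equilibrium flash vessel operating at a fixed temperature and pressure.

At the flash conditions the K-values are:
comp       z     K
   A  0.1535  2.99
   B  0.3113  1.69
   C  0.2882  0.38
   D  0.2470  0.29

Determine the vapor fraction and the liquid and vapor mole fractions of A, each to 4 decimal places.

Material balance + equilibrium reduce to Σ zᵢ(Kᵢ−1)/(1+ψ(Kᵢ−1)) = 0.
Feasibility: ΣzᵢKᵢ = 1.1662, Σzᵢ/Kᵢ = 1.8457 — both > 1, two phases present.
Newton iteration, ψ⁰ = 0.5:
  ψ = 0.5000: g = -0.21804, g' = -0.7666 → ψ = 0.2156
  ψ = 0.2156: g = -0.01258, g' = -0.7312 → ψ = 0.1984
  ψ = 0.1984: g = 0.00007, g' = -0.7399 → ψ = 0.1985
Converged at ψ = 0.1985.
Compositions from xᵢ = zᵢ/(1+ψ(Kᵢ−1)), yᵢ = Kᵢxᵢ:
  A: x = 0.1100, y = 0.3290
  B: x = 0.2738, y = 0.4627
  C: x = 0.3286, y = 0.1249
  D: x = 0.2875, y = 0.0834

ψ = 0.1985, x_A = 0.1100, y_A = 0.3290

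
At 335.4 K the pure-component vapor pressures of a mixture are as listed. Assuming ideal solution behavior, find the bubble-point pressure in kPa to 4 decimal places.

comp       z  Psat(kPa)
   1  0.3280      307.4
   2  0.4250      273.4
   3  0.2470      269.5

Pbub = 283.5887 kPa

At the bubble point ψ → 0, so ΣzᵢKᵢ = 1 with Kᵢ = Pᵢˢᵃᵗ/P ⇒ P = ΣzᵢPᵢˢᵃᵗ.
P = 0.3280·307.4 + 0.4250·273.4 + 0.2470·269.5 = 283.5887 kPa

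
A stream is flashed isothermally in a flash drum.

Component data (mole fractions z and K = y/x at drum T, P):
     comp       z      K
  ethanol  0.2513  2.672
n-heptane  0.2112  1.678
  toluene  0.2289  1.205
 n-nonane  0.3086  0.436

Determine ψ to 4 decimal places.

ψ = 0.7915

Iterate (Newton) starting at ψ = 0.7:
  ψ = 0.7000: g = 0.04414, g' = -0.4692 → ψ = 0.7941
  ψ = 0.7941: g = -0.00129, g' = -0.4998 → ψ = 0.7915
Converged at ψ = 0.7915.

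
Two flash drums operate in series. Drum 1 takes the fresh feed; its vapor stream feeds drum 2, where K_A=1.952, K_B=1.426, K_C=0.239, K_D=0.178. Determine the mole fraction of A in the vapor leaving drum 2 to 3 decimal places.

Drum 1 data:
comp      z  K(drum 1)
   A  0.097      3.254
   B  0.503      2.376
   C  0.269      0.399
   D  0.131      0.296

y_A (drum 2) = 0.171

Drum 1:
Let ψ₁ = V/F and solve Σ zᵢ(Kᵢ−1)/(1+ψ₁(Kᵢ−1)) = 0.
g(0) = ΣzᵢKᵢ − 1 = 0.657 and g(1) = 1 − Σzᵢ/Kᵢ = -0.358, so a root lies in (0, 1).
Iterate (Newton) starting at ψ₁ = 0.5:
  ψ₁ = 0.500: g = 0.1394, g' = -0.796 → ψ₁ = 0.675
  ψ₁ = 0.675: g = -0.0022, g' = -0.844 → ψ₁ = 0.672
Converged at ψ₁ = 0.672.
Drum-1 compositions:
  A: x = 0.039, y = 0.125
  B: x = 0.261, y = 0.621
  C: x = 0.451, y = 0.180
  D: x = 0.249, y = 0.074
Drum-2 feed = drum-1 vapor: z₂ = (0.1255, 0.6208, 0.1801, 0.0736).
Drum 2:
Newton iteration, ψ₂⁰ = 0.61:
  ψ₂ = 0.610: g = -0.0917, g' = -0.680 → ψ₂ = 0.475
  ψ₂ = 0.475: g = -0.0118, g' = -0.522 → ψ₂ = 0.452
Converged at ψ₂ = 0.452.
  A: x = 0.088, y = 0.171
  B: x = 0.521, y = 0.742
  C: x = 0.275, y = 0.066
  D: x = 0.117, y = 0.021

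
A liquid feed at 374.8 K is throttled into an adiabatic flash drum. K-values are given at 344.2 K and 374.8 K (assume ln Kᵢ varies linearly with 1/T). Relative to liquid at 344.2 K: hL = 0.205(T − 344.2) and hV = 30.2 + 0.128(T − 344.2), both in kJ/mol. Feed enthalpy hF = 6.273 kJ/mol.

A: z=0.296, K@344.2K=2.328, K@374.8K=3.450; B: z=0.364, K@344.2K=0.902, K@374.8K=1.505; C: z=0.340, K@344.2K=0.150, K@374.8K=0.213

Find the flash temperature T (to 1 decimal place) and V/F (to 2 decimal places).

Adiabatic flash: solve Rachford–Rice at each trial T, then check hF = ψ·hV(T) + (1−ψ)·hL(T).
  T = 344.2 K: K = (2.328, 0.902, 0.150), RR gives ψ = 0.093, H_out = 2.812 kJ/mol
  T = 374.8 K: K = (3.450, 1.505, 0.213), RR gives ψ = 0.531, H_out = 21.070 kJ/mol
  T = 359.5 K: K = (2.858, 1.178, 0.180), RR gives ψ = 0.354, H_out = 13.406 kJ/mol
  T = 351.9 K: K = (2.587, 1.035, 0.165), RR gives ψ = 0.237, H_out = 8.587 kJ/mol
  T = 348.0 K: K = (2.454, 0.966, 0.157), RR gives ψ = 0.167, H_out = 5.785 kJ/mol
  T = 349.9 K: K = (2.518, 0.999, 0.161), RR gives ψ = 0.202, H_out = 7.180 kJ/mol
Linear interpolation between T = 348.0 (H_out = 5.785) and T = 349.9 (H_out = 7.180) on hF = 6.273 gives T ≈ 348.7 K, at which ψ = 0.18.

T = 348.7 K, V/F = 0.18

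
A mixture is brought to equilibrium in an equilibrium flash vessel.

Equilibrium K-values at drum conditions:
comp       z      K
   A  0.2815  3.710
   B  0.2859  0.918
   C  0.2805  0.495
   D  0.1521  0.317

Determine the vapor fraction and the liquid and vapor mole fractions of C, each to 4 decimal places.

Newton–Raphson from ψ = 0.5:
  ψ = 0.5000: g = -0.04777, g' = -0.6665 → ψ = 0.4283
  ψ = 0.4283: g = 0.00117, g' = -0.7031 → ψ = 0.4300
Converged at ψ = 0.4300.
Compositions from xᵢ = zᵢ/(1+ψ(Kᵢ−1)), yᵢ = Kᵢxᵢ:
  A: x = 0.1300, y = 0.4823
  B: x = 0.2963, y = 0.2720
  C: x = 0.3583, y = 0.1774
  D: x = 0.2153, y = 0.0683

ψ = 0.4300, x_C = 0.3583, y_C = 0.1774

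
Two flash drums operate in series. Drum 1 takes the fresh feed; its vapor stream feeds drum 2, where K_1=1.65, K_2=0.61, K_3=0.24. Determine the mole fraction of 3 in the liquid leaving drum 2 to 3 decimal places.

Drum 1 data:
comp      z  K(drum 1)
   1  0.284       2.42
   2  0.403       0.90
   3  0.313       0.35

Drum 1:
Material balance + equilibrium reduce to Σ zᵢ(Kᵢ−1)/(1+ψ₁(Kᵢ−1)) = 0.
Feasibility: ΣzᵢKᵢ = 1.160, Σzᵢ/Kᵢ = 1.459 — both > 1, two phases present.
Newton–Raphson from ψ₁ = 0.36:
  ψ₁ = 0.360: g = -0.0405, g' = -0.480 → ψ₁ = 0.276
  ψ₁ = 0.276: g = 0.0005, g' = -0.496 → ψ₁ = 0.277
Converged at ψ₁ = 0.277.
Drum-1 compositions:
  1: x = 0.204, y = 0.493
  2: x = 0.414, y = 0.373
  3: x = 0.382, y = 0.134
Drum-2 feed = drum-1 vapor: z₂ = (0.4934, 0.3730, 0.1336).
Drum 2:
Rachford–Rice: g(ψ₂) = Σ zᵢ(Kᵢ−1)/(1+ψ₂(Kᵢ−1)) = 0.
Feasibility: ΣzᵢKᵢ = 1.074, Σzᵢ/Kᵢ = 1.467 — both > 1, two phases present.
Newton–Raphson from ψ₂ = 0.5:
  ψ₂ = 0.500: g = -0.1024, g' = -0.407 → ψ₂ = 0.248
  ψ₂ = 0.248: g = -0.0101, g' = -0.341 → ψ₂ = 0.219
Converged at ψ₂ = 0.219.
  1: x = 0.432, y = 0.713
  2: x = 0.408, y = 0.249
  3: x = 0.160, y = 0.038

x_3 (drum 2) = 0.160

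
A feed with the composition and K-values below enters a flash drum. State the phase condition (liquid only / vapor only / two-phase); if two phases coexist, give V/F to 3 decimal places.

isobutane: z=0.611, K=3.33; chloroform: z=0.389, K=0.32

two-phase, V/F = 0.732

ΣzᵢKᵢ = 2.159; Σzᵢ/Kᵢ = 1.399.
Both exceed 1, so a two-phase solution exists.
Newton–Raphson from ψ = 0.5:
  ψ = 0.500: g = 0.2568, g' = -1.121 → ψ = 0.729
  ψ = 0.729: g = 0.0028, g' = -1.163 → ψ = 0.732
Converged at ψ = 0.732.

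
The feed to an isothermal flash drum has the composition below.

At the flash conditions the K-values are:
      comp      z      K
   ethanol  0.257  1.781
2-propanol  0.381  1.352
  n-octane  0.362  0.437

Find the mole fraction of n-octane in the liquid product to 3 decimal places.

Rachford–Rice: g(V/F) = Σ zᵢ(Kᵢ−1)/(1+V/F(Kᵢ−1)) = 0.
g(0) = ΣzᵢKᵢ − 1 = 0.131 and g(1) = 1 − Σzᵢ/Kᵢ = -0.254, so a root lies in (0, 1).
Iterate (Newton) starting at V/F = 0.5:
  V/F = 0.500: g = -0.0253, g' = -0.337 → V/F = 0.425
  V/F = 0.425: g = -0.0006, g' = -0.322 → V/F = 0.423
Converged at V/F = 0.423.
Compositions from xᵢ = zᵢ/(1+V/F(Kᵢ−1)), yᵢ = Kᵢxᵢ:
  ethanol: x = 0.193, y = 0.344
  2-propanol: x = 0.332, y = 0.448
  n-octane: x = 0.475, y = 0.208

x_n-octane = 0.475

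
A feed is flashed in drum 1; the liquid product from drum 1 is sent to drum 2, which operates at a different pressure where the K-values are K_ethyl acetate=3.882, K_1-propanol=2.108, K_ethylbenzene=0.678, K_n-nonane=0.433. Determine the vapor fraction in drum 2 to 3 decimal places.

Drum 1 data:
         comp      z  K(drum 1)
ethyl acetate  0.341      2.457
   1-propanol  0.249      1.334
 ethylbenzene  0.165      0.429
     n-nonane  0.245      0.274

Drum 1:
Rachford–Rice: g(ψ₁) = Σ zᵢ(Kᵢ−1)/(1+ψ₁(Kᵢ−1)) = 0.
Feasibility: ΣzᵢKᵢ = 1.308, Σzᵢ/Kᵢ = 1.604 — both > 1, two phases present.
Newton iteration, ψ₁⁰ = 0.66:
  ψ₁ = 0.660: g = -0.1713, g' = -0.821 → ψ₁ = 0.451
  ψ₁ = 0.451: g = -0.0196, g' = -0.668 → ψ₁ = 0.422
Converged at ψ₁ = 0.422.
Drum-1 compositions:
  ethyl acetate: x = 0.211, y = 0.519
  1-propanol: x = 0.218, y = 0.291
  ethylbenzene: x = 0.217, y = 0.093
  n-nonane: x = 0.353, y = 0.097
Drum-2 feed = drum-1 liquid: z₂ = (0.2112, 0.2182, 0.2174, 0.3532).
Drum 2:
Rachford–Rice: g(ψ₂) = Σ zᵢ(Kᵢ−1)/(1+ψ₂(Kᵢ−1)) = 0.
Feasibility: ΣzᵢKᵢ = 1.580, Σzᵢ/Kᵢ = 1.294 — both > 1, two phases present.
Iterate (Newton) starting at ψ₂ = 0.5:
  ψ₂ = 0.500: g = 0.0420, g' = -0.659 → ψ₂ = 0.564
  ψ₂ = 0.564: g = 0.0008, g' = -0.635 → ψ₂ = 0.565
Converged at ψ₂ = 0.565.
  ethyl acetate: x = 0.080, y = 0.312
  1-propanol: x = 0.134, y = 0.283
  ethylbenzene: x = 0.266, y = 0.180
  n-nonane: x = 0.520, y = 0.225

V/F (drum 2) = 0.565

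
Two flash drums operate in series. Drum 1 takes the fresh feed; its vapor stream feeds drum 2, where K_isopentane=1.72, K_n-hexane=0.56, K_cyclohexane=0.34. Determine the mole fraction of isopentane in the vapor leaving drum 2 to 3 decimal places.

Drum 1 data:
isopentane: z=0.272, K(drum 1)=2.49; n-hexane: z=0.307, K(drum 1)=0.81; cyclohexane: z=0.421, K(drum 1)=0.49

y_isopentane (drum 2) = 0.743

Drum 1:
Material balance + equilibrium reduce to Σ zᵢ(Kᵢ−1)/(1+ψ₁(Kᵢ−1)) = 0.
Check two-phase: ΣzᵢKᵢ = 1.132 > 1 and Σzᵢ/Kᵢ = 1.347 > 1, so g(0) = 0.132 > 0 and g(1) = -0.347 < 0.
Newton iteration, ψ₁⁰ = 0.5:
  ψ₁ = 0.500: g = -0.1204, g' = -0.409 → ψ₁ = 0.206
  ψ₁ = 0.206: g = 0.0096, g' = -0.502 → ψ₁ = 0.225
Converged at ψ₁ = 0.225.
Drum-1 compositions:
  isopentane: x = 0.204, y = 0.507
  n-hexane: x = 0.321, y = 0.260
  cyclohexane: x = 0.476, y = 0.233
Drum-2 feed = drum-1 vapor: z₂ = (0.5072, 0.2598, 0.2330).
Drum 2:
Let ψ₂ = V/F and solve Σ zᵢ(Kᵢ−1)/(1+ψ₂(Kᵢ−1)) = 0.
g(0) = ΣzᵢKᵢ − 1 = 0.097 and g(1) = 1 − Σzᵢ/Kᵢ = -0.444, so a root lies in (0, 1).
Newton iteration, ψ₂⁰ = 0.48:
  ψ₂ = 0.480: g = -0.0987, g' = -0.444 → ψ₂ = 0.258
  ψ₂ = 0.258: g = -0.0062, g' = -0.398 → ψ₂ = 0.242
Converged at ψ₂ = 0.242.
  isopentane: x = 0.432, y = 0.743
  n-hexane: x = 0.291, y = 0.163
  cyclohexane: x = 0.277, y = 0.094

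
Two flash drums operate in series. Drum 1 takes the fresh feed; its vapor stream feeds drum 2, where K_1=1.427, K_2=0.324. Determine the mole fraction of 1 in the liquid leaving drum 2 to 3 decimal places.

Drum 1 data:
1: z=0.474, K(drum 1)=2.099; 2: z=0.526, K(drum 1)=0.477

x_1 (drum 2) = 0.613

Drum 1:
Material balance + equilibrium reduce to Σ zᵢ(Kᵢ−1)/(1+ψ₁(Kᵢ−1)) = 0.
g(0) = ΣzᵢKᵢ − 1 = 0.246 and g(1) = 1 − Σzᵢ/Kᵢ = -0.329, so a root lies in (0, 1).
Newton iteration, ψ₁⁰ = 0.5:
  ψ₁ = 0.500: g = -0.0363, g' = -0.502 → ψ₁ = 0.428
Converged at ψ₁ = 0.428.
Drum-1 compositions:
  1: x = 0.322, y = 0.677
  2: x = 0.678, y = 0.323
Drum-2 feed = drum-1 vapor: z₂ = (0.6768, 0.3232).
Drum 2:
Binary case is linear: z₁(K₁−1)(1+ψ₂(K₂−1)) + z₂(K₂−1)(1+ψ₂(K₁−1)) = 0
⇒ ψ₂ = [z₁(K₁−1)+z₂(K₂−1)] / [−(K₁−1)(K₂−1)] = 0.0705/0.2887 = 0.244
  1: x = 0.613, y = 0.875
  2: x = 0.387, y = 0.125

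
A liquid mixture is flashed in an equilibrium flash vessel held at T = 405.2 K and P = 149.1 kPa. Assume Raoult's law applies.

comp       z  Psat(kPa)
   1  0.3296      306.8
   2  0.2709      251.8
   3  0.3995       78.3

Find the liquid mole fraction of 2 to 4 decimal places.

Raoult's law: Kᵢ = Pᵢˢᵃᵗ/P = Pᵢˢᵃᵗ/149.1.
  K_1 = 306.8/149.1 = 2.057679, K_2 = 251.8/149.1 = 1.688799, K_3 = 78.3/149.1 = 0.525151
Rachford–Rice: g(β) = Σ zᵢ(Kᵢ−1)/(1+β(Kᵢ−1)) = 0.
g(0) = ΣzᵢKᵢ − 1 = 0.3455 and g(1) = 1 − Σzᵢ/Kᵢ = -0.0813, so a root lies in (0, 1).
Newton–Raphson from β = 0.5:
  β = 0.5000: g = 0.11805, g' = -0.3838 → β = 0.8076
  β = 0.8076: g = 0.00020, g' = -0.3973 → β = 0.8081
Converged at β = 0.8081.
Compositions from xᵢ = zᵢ/(1+β(Kᵢ−1)), yᵢ = Kᵢxᵢ:
  1: x = 0.1777, y = 0.3657
  2: x = 0.1740, y = 0.2939
  3: x = 0.6483, y = 0.3404

x_2 = 0.1740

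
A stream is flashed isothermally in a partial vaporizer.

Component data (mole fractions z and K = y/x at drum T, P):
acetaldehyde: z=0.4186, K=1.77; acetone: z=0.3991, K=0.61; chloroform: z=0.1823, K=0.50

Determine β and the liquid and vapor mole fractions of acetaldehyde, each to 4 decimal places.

Rachford–Rice: g(β) = Σ zᵢ(Kᵢ−1)/(1+β(Kᵢ−1)) = 0.
Feasibility: ΣzᵢKᵢ = 1.0755, Σzᵢ/Kᵢ = 1.2554 — both > 1, two phases present.
Iterate (Newton) starting at β = 0.5:
  β = 0.5000: g = -0.08216, g' = -0.3041 → β = 0.2298
  β = 0.2298: g = -0.00009, g' = -0.3106 → β = 0.2295
Converged at β = 0.2295.
Compositions from xᵢ = zᵢ/(1+β(Kᵢ−1)), yᵢ = Kᵢxᵢ:
  acetaldehyde: x = 0.3557, y = 0.6297
  acetone: x = 0.4383, y = 0.2674
  chloroform: x = 0.2059, y = 0.1030

β = 0.2295, x_acetaldehyde = 0.3557, y_acetaldehyde = 0.6297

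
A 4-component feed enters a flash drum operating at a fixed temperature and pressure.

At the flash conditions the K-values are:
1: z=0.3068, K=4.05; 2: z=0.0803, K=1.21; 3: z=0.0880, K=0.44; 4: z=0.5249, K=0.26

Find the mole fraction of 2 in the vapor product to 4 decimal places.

Material balance + equilibrium reduce to Σ zᵢ(Kᵢ−1)/(1+β(Kᵢ−1)) = 0.
Check two-phase: ΣzᵢKᵢ = 1.5149 > 1 and Σzᵢ/Kᵢ = 2.3610 > 1, so g(0) = 0.5149 > 0 and g(1) = -1.3610 < 0.
Newton iteration, β⁰ = 0.5:
  β = 0.5000: g = -0.29914, g' = -1.2280 → β = 0.2564
  β = 0.2564: g = 0.00419, g' = -1.3774 → β = 0.2594
Converged at β = 0.2594.
Compositions from xᵢ = zᵢ/(1+β(Kᵢ−1)), yᵢ = Kᵢxᵢ:
  1: x = 0.1713, y = 0.6937
  2: x = 0.0762, y = 0.0921
  3: x = 0.1030, y = 0.0453
  4: x = 0.6496, y = 0.1689

y_2 = 0.0921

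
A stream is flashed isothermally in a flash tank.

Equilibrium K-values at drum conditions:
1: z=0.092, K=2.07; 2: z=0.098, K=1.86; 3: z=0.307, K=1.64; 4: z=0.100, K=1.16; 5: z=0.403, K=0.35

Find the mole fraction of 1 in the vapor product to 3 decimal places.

Newton–Raphson from ψ = 0.65:
  ψ = 0.650: g = -0.1882, g' = -0.642 → ψ = 0.357
  ψ = 0.357: g = -0.0302, g' = -0.472 → ψ = 0.293
  ψ = 0.293: g = -0.0005, g' = -0.459 → ψ = 0.292
Converged at ψ = 0.292.
Compositions from xᵢ = zᵢ/(1+ψ(Kᵢ−1)), yᵢ = Kᵢxᵢ:
  1: x = 0.070, y = 0.145
  2: x = 0.078, y = 0.146
  3: x = 0.259, y = 0.424
  4: x = 0.096, y = 0.111
  5: x = 0.497, y = 0.174

y_1 = 0.145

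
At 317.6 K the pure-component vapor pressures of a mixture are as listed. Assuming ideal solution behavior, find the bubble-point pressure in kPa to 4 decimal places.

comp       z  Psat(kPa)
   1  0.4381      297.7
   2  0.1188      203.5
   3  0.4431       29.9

Pbub = 167.8469 kPa

At the bubble point ψ → 0, so ΣzᵢKᵢ = 1 with Kᵢ = Pᵢˢᵃᵗ/P ⇒ P = ΣzᵢPᵢˢᵃᵗ.
P = 0.4381·297.7 + 0.1188·203.5 + 0.4431·29.9 = 167.8469 kPa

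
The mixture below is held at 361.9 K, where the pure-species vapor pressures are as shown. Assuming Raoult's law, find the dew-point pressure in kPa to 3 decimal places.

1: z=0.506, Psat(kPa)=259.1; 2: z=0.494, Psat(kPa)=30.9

At the dew point ψ → 1, so Σzᵢ/Kᵢ = 1 with Kᵢ = Pᵢˢᵃᵗ/P ⇒ 1/P = Σzᵢ/Pᵢˢᵃᵗ.
1/P = 0.506/259.1 + 0.494/30.9 = 0.017940 ⇒ P = 55.741 kPa

Pdew = 55.741 kPa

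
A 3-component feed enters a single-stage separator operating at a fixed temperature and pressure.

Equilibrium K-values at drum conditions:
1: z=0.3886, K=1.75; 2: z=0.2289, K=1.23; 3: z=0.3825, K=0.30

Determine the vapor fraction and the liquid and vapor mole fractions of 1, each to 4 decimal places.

Material balance + equilibrium reduce to Σ zᵢ(Kᵢ−1)/(1+ψ(Kᵢ−1)) = 0.
Feasibility: ΣzᵢKᵢ = 1.0763, Σzᵢ/Kᵢ = 1.6832 — both > 1, two phases present.
Newton iteration, ψ⁰ = 0.5:
  ψ = 0.5000: g = -0.15274, g' = -0.5690 → ψ = 0.2315
  ψ = 0.2315: g = -0.02123, g' = -0.4365 → ψ = 0.1829
  ψ = 0.1829: g = -0.00025, g' = -0.4267 → ψ = 0.1823
Converged at ψ = 0.1823.
Compositions from xᵢ = zᵢ/(1+ψ(Kᵢ−1)), yᵢ = Kᵢxᵢ:
  1: x = 0.3419, y = 0.5982
  2: x = 0.2197, y = 0.2702
  3: x = 0.4385, y = 0.1315

ψ = 0.1823, x_1 = 0.3419, y_1 = 0.5982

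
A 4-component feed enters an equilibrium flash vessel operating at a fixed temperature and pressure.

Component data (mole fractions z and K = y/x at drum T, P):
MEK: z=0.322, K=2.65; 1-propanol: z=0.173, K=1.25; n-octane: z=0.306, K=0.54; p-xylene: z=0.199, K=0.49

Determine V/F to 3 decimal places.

V/F = 0.522

Rachford–Rice: g(V/F) = Σ zᵢ(Kᵢ−1)/(1+V/F(Kᵢ−1)) = 0.
Feasibility: ΣzᵢKᵢ = 1.332, Σzᵢ/Kᵢ = 1.233 — both > 1, two phases present.
Iterate (Newton) starting at V/F = 0.45:
  V/F = 0.450: g = 0.0346, g' = -0.488 → V/F = 0.521
  V/F = 0.521: g = 0.0007, g' = -0.470 → V/F = 0.522
Converged at V/F = 0.522.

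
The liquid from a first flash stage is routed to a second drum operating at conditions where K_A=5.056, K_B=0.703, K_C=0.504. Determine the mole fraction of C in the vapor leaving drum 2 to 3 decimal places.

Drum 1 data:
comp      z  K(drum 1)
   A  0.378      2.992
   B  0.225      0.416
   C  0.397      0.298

y_C (drum 2) = 0.304

Drum 1:
Rachford–Rice: g(ψ₁) = Σ zᵢ(Kᵢ−1)/(1+ψ₁(Kᵢ−1)) = 0.
Feasibility: ΣzᵢKᵢ = 1.343, Σzᵢ/Kᵢ = 1.999 — both > 1, two phases present.
Newton–Raphson from ψ₁ = 0.5:
  ψ₁ = 0.500: g = -0.2378, g' = -0.994 → ψ₁ = 0.261
  ψ₁ = 0.261: g = -0.0006, g' = -1.050 → ψ₁ = 0.260
Converged at ψ₁ = 0.260.
Drum-1 compositions:
  A: x = 0.249, y = 0.745
  B: x = 0.265, y = 0.110
  C: x = 0.486, y = 0.145
Drum-2 feed = drum-1 liquid: z₂ = (0.2490, 0.2653, 0.4857).
Drum 2:
Material balance + equilibrium reduce to Σ zᵢ(Kᵢ−1)/(1+ψ₂(Kᵢ−1)) = 0.
Feasibility: ΣzᵢKᵢ = 1.690, Σzᵢ/Kᵢ = 1.390 — both > 1, two phases present.
Newton iteration, ψ₂⁰ = 0.5:
  ψ₂ = 0.500: g = -0.0794, g' = -0.690 → ψ₂ = 0.385
  ψ₂ = 0.385: g = 0.0075, g' = -0.837 → ψ₂ = 0.394
Converged at ψ₂ = 0.394.
  A: x = 0.096, y = 0.485
  B: x = 0.300, y = 0.211
  C: x = 0.604, y = 0.304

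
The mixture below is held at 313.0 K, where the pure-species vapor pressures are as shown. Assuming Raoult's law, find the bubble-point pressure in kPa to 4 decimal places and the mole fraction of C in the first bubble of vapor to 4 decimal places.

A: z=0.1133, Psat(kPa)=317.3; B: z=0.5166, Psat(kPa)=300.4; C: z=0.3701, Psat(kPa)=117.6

At the bubble point ψ → 0, so ΣzᵢKᵢ = 1 with Kᵢ = Pᵢˢᵃᵗ/P ⇒ P = ΣzᵢPᵢˢᵃᵗ.
P = 0.1133·317.3 + 0.5166·300.4 + 0.3701·117.6 = 234.6605 kPa
yᵢ = zᵢPᵢˢᵃᵗ/P ⇒ y_C = 0.3701·117.6/234.6605 = 0.1855

Pbub = 234.6605 kPa, y_C = 0.1855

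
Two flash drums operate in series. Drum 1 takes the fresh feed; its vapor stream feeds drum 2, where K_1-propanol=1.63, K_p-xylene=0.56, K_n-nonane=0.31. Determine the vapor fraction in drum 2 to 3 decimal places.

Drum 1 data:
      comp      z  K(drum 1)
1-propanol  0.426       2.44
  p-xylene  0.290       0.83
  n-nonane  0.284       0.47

V/F (drum 2) = 0.142

Drum 1:
Iterate (Newton) starting at ψ₁ = 0.67:
  ψ₁ = 0.670: g = 0.0232, g' = -0.431 → ψ₁ = 0.724
Converged at ψ₁ = 0.724.
Drum-1 compositions:
  1-propanol: x = 0.209, y = 0.509
  p-xylene: x = 0.331, y = 0.274
  n-nonane: x = 0.461, y = 0.217
Drum-2 feed = drum-1 vapor: z₂ = (0.5090, 0.2745, 0.2165).
Drum 2:
Let ψ₂ = V/F and solve Σ zᵢ(Kᵢ−1)/(1+ψ₂(Kᵢ−1)) = 0.
Check two-phase: ΣzᵢKᵢ = 1.050 > 1 and Σzᵢ/Kᵢ = 1.501 > 1, so g(0) = 0.050 > 0 and g(1) = -0.501 < 0.
Newton–Raphson from ψ₂ = 0.5:
  ψ₂ = 0.500: g = -0.1391, g' = -0.444 → ψ₂ = 0.187
  ψ₂ = 0.187: g = -0.0163, g' = -0.361 → ψ₂ = 0.142
Converged at ψ₂ = 0.142.
  1-propanol: x = 0.467, y = 0.762
  p-xylene: x = 0.293, y = 0.164
  n-nonane: x = 0.240, y = 0.074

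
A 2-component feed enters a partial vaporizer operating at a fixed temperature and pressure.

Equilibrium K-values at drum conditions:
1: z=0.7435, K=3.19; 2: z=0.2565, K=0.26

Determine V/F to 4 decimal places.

Rachford–Rice: g(V/F) = Σ zᵢ(Kᵢ−1)/(1+V/F(Kᵢ−1)) = 0.
Feasibility: ΣzᵢKᵢ = 2.4385, Σzᵢ/Kᵢ = 1.2196 — both > 1, two phases present.
Binary case is linear: z₁(K₁−1)(1+V/F(K₂−1)) + z₂(K₂−1)(1+V/F(K₁−1)) = 0
⇒ V/F = [z₁(K₁−1)+z₂(K₂−1)] / [−(K₁−1)(K₂−1)] = 1.43846/1.62060 = 0.8876

V/F = 0.8876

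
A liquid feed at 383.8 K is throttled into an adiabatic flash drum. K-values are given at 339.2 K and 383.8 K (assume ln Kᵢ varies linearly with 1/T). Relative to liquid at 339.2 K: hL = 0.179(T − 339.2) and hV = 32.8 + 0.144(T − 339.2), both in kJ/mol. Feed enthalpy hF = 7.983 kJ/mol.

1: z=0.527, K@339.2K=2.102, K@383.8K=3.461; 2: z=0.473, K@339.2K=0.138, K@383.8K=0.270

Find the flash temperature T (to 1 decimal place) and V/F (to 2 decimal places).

Adiabatic flash: solve Rachford–Rice at each trial T, then check hF = ψ·hV(T) + (1−ψ)·hL(T).
  T = 339.2 K: K = (2.102, 0.138), RR gives ψ = 0.182, H_out = 5.974 kJ/mol
  T = 383.8 K: K = (3.461, 0.270), RR gives ψ = 0.530, H_out = 24.531 kJ/mol
  T = 361.5 K: K = (2.739, 0.197), RR gives ψ = 0.384, H_out = 16.298 kJ/mol
  T = 350.4 K: K = (2.411, 0.166), RR gives ψ = 0.297, H_out = 11.619 kJ/mol
  T = 344.8 K: K = (2.254, 0.152), RR gives ψ = 0.244, H_out = 8.954 kJ/mol
  T = 342.0 K: K = (2.177, 0.145), RR gives ψ = 0.214, H_out = 7.510 kJ/mol
  T = 343.4 K: K = (2.215, 0.148), RR gives ψ = 0.229, H_out = 8.243 kJ/mol
Linear interpolation between T = 342.0 (H_out = 7.510) and T = 343.4 (H_out = 8.243) on hF = 7.983 gives T ≈ 342.9 K, at which ψ = 0.22.

T = 342.9 K, V/F = 0.22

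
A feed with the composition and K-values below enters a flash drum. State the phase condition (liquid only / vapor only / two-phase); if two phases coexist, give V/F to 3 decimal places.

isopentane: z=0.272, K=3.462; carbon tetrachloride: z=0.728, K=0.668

ΣzᵢKᵢ = 1.428; Σzᵢ/Kᵢ = 1.168.
Both exceed 1, so a two-phase solution exists.
Binary case is linear: z₁(K₁−1)(1+ψ(K₂−1)) + z₂(K₂−1)(1+ψ(K₁−1)) = 0
⇒ ψ = [z₁(K₁−1)+z₂(K₂−1)] / [−(K₁−1)(K₂−1)] = 0.4280/0.8174 = 0.524

two-phase, V/F = 0.524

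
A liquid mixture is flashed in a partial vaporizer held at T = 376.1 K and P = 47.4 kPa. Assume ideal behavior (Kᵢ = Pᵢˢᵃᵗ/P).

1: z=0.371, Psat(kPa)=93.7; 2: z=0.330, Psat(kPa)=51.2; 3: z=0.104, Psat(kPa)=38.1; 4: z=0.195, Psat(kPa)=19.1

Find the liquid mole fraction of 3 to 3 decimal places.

x_3 = 0.122

Raoult's law: Kᵢ = Pᵢˢᵃᵗ/P = Pᵢˢᵃᵗ/47.4.
  K_1 = 93.7/47.4 = 1.97679, K_2 = 51.2/47.4 = 1.08017, K_3 = 38.1/47.4 = 0.80380, K_4 = 19.1/47.4 = 0.40295
Newton iteration, V/F⁰ = 0.5:
  V/F = 0.500: g = 0.0803, g' = -0.308 → V/F = 0.761
  V/F = 0.761: g = -0.0045, g' = -0.357 → V/F = 0.748
Converged at V/F = 0.748.
Compositions from xᵢ = zᵢ/(1+V/F(Kᵢ−1)), yᵢ = Kᵢxᵢ:
  1: x = 0.214, y = 0.424
  2: x = 0.311, y = 0.336
  3: x = 0.122, y = 0.098
  4: x = 0.352, y = 0.142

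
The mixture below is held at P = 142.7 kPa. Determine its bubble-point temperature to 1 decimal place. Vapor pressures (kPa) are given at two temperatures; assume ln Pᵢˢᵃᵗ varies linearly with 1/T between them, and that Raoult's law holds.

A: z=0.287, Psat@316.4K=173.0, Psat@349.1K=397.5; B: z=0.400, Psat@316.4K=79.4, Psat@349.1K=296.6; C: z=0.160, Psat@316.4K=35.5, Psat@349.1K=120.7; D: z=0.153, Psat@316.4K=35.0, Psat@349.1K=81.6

Bubble-point temperature: ΣzᵢPᵢˢᵃᵗ(T) = P. Interpolate ln Pᵢˢᵃᵗ = aᵢ + bᵢ/T.
  T = 316.4 K: ΣzᵢPᵢˢᵃᵗ = 92.45 kPa
  T = 349.1 K: ΣzᵢPᵢˢᵃᵗ = 264.52 kPa
  T = 332.8 K: ΣzᵢPᵢˢᵃᵗ = 159.62 kPa
  T = 324.6 K: ΣzᵢPᵢˢᵃᵗ = 122.08 kPa
  T = 328.7 K: ΣzᵢPᵢˢᵃᵗ = 139.76 kPa
  T = 330.8 K: ΣzᵢPᵢˢᵃᵗ = 149.65 kPa
Interpolating between 328.7 K and 330.8 K gives T ≈ 329.3 K.

T = 329.3 K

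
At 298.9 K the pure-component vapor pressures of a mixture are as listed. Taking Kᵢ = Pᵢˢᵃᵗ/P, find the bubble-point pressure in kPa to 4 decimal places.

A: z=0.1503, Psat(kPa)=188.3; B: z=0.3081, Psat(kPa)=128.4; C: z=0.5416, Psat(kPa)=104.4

Pbub = 124.4046 kPa

At the bubble point ψ → 0, so ΣzᵢKᵢ = 1 with Kᵢ = Pᵢˢᵃᵗ/P ⇒ P = ΣzᵢPᵢˢᵃᵗ.
P = 0.1503·188.3 + 0.3081·128.4 + 0.5416·104.4 = 124.4046 kPa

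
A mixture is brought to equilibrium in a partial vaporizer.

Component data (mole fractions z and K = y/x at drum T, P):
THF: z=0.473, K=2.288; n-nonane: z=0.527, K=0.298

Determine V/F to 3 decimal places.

Binary case is linear: z₁(K₁−1)(1+V/F(K₂−1)) + z₂(K₂−1)(1+V/F(K₁−1)) = 0
⇒ V/F = [z₁(K₁−1)+z₂(K₂−1)] / [−(K₁−1)(K₂−1)] = 0.2393/0.9042 = 0.265

V/F = 0.265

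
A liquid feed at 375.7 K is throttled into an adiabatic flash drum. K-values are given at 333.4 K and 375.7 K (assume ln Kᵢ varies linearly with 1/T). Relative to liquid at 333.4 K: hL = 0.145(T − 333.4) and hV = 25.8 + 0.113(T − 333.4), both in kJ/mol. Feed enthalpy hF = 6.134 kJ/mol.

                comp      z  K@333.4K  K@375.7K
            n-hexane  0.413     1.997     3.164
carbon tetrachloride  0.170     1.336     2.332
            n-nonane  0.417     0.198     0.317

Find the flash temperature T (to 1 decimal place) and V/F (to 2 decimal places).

T = 335.2 K, V/F = 0.23

Adiabatic flash: solve Rachford–Rice at each trial T, then check hF = ψ·hV(T) + (1−ψ)·hL(T).
  T = 333.4 K: K = (1.997, 1.336, 0.198), RR gives ψ = 0.198, H_out = 5.103 kJ/mol
  T = 375.7 K: K = (3.164, 2.332, 0.317), RR gives ψ = 0.631, H_out = 21.567 kJ/mol
  T = 354.5 K: K = (2.547, 1.793, 0.254), RR gives ψ = 0.458, H_out = 14.575 kJ/mol
  T = 343.9 K: K = (2.262, 1.554, 0.225), RR gives ψ = 0.346, H_out = 10.341 kJ/mol
  T = 338.6 K: K = (2.126, 1.441, 0.211), RR gives ψ = 0.278, H_out = 7.871 kJ/mol
  T = 336.0 K: K = (2.061, 1.388, 0.205), RR gives ψ = 0.240, H_out = 6.537 kJ/mol
  T = 334.7 K: K = (2.029, 1.362, 0.201), RR gives ψ = 0.219, H_out = 5.834 kJ/mol
  T = 335.4 K: K = (2.046, 1.376, 0.203), RR gives ψ = 0.230, H_out = 6.216 kJ/mol
Linear interpolation between T = 334.7 (H_out = 5.834) and T = 335.4 (H_out = 6.216) on hF = 6.134 gives T ≈ 335.2 K, at which ψ = 0.23.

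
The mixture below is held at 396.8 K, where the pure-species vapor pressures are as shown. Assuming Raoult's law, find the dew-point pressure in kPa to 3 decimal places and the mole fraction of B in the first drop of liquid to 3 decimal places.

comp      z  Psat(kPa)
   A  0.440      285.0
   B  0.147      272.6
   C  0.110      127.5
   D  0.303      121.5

Pdew = 183.834 kPa, x_B = 0.099

At the dew point ψ → 1, so Σzᵢ/Kᵢ = 1 with Kᵢ = Pᵢˢᵃᵗ/P ⇒ 1/P = Σzᵢ/Pᵢˢᵃᵗ.
1/P = 0.440/285.0 + 0.147/272.6 + 0.110/127.5 + 0.303/121.5 = 0.005440 ⇒ P = 183.834 kPa
xᵢ = zᵢP/Pᵢˢᵃᵗ ⇒ x_B = 0.147·183.834/272.6 = 0.099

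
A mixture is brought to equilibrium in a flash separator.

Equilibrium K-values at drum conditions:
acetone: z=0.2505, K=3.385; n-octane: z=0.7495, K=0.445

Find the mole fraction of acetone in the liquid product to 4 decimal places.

x_acetone = 0.1888

Binary case is linear: z₁(K₁−1)(1+β(K₂−1)) + z₂(K₂−1)(1+β(K₁−1)) = 0
⇒ β = [z₁(K₁−1)+z₂(K₂−1)] / [−(K₁−1)(K₂−1)] = 0.18147/1.32367 = 0.1371
Compositions from xᵢ = zᵢ/(1+β(Kᵢ−1)), yᵢ = Kᵢxᵢ:
  acetone: x = 0.1888, y = 0.6390
  n-octane: x = 0.8112, y = 0.3610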